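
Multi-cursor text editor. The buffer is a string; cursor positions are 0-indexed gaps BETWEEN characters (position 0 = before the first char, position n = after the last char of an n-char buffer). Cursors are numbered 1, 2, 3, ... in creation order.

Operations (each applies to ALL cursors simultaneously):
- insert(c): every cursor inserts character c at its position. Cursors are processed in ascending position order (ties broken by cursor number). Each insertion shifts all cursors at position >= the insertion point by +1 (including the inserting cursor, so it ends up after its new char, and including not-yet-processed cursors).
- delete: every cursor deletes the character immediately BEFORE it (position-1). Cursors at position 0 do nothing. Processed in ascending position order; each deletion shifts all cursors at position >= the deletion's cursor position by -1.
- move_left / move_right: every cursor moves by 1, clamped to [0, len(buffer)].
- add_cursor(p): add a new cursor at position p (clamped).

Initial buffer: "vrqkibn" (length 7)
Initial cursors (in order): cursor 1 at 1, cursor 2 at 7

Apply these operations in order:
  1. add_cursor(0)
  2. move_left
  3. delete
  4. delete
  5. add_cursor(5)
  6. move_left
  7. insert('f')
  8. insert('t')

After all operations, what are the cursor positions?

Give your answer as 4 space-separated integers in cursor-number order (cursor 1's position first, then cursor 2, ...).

After op 1 (add_cursor(0)): buffer="vrqkibn" (len 7), cursors c3@0 c1@1 c2@7, authorship .......
After op 2 (move_left): buffer="vrqkibn" (len 7), cursors c1@0 c3@0 c2@6, authorship .......
After op 3 (delete): buffer="vrqkin" (len 6), cursors c1@0 c3@0 c2@5, authorship ......
After op 4 (delete): buffer="vrqkn" (len 5), cursors c1@0 c3@0 c2@4, authorship .....
After op 5 (add_cursor(5)): buffer="vrqkn" (len 5), cursors c1@0 c3@0 c2@4 c4@5, authorship .....
After op 6 (move_left): buffer="vrqkn" (len 5), cursors c1@0 c3@0 c2@3 c4@4, authorship .....
After op 7 (insert('f')): buffer="ffvrqfkfn" (len 9), cursors c1@2 c3@2 c2@6 c4@8, authorship 13...2.4.
After op 8 (insert('t')): buffer="ffttvrqftkftn" (len 13), cursors c1@4 c3@4 c2@9 c4@12, authorship 1313...22.44.

Answer: 4 9 4 12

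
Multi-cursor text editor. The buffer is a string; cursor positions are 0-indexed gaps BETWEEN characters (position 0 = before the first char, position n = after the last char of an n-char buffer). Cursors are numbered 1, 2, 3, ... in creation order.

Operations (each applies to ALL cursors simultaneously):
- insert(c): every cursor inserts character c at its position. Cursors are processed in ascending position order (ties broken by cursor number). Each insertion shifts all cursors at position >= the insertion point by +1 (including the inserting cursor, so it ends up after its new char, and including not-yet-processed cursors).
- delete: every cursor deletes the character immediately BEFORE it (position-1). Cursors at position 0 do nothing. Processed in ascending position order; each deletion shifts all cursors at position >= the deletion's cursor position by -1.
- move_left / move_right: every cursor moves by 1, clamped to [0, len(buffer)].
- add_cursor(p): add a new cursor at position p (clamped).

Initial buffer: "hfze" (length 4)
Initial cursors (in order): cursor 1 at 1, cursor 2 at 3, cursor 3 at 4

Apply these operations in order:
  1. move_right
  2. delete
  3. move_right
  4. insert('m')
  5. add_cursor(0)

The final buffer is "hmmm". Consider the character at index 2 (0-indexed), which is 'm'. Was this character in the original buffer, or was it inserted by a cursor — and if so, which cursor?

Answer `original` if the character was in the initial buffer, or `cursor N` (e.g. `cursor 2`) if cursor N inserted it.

After op 1 (move_right): buffer="hfze" (len 4), cursors c1@2 c2@4 c3@4, authorship ....
After op 2 (delete): buffer="h" (len 1), cursors c1@1 c2@1 c3@1, authorship .
After op 3 (move_right): buffer="h" (len 1), cursors c1@1 c2@1 c3@1, authorship .
After op 4 (insert('m')): buffer="hmmm" (len 4), cursors c1@4 c2@4 c3@4, authorship .123
After op 5 (add_cursor(0)): buffer="hmmm" (len 4), cursors c4@0 c1@4 c2@4 c3@4, authorship .123
Authorship (.=original, N=cursor N): . 1 2 3
Index 2: author = 2

Answer: cursor 2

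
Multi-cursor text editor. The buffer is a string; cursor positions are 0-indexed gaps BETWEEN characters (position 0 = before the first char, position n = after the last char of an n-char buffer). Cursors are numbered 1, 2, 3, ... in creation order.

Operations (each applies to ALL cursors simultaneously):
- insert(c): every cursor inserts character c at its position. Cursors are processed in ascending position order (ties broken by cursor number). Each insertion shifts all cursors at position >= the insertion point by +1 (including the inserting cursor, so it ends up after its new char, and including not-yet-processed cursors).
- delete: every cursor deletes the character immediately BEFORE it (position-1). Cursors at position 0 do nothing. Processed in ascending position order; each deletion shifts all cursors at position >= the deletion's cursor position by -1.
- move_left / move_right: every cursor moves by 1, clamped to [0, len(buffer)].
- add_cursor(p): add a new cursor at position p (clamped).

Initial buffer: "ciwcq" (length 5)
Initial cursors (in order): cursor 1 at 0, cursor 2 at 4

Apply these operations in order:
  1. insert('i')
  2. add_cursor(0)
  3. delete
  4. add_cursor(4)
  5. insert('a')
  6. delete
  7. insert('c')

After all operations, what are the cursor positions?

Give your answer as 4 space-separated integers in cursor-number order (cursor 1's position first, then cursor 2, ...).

Answer: 2 8 2 8

Derivation:
After op 1 (insert('i')): buffer="iciwciq" (len 7), cursors c1@1 c2@6, authorship 1....2.
After op 2 (add_cursor(0)): buffer="iciwciq" (len 7), cursors c3@0 c1@1 c2@6, authorship 1....2.
After op 3 (delete): buffer="ciwcq" (len 5), cursors c1@0 c3@0 c2@4, authorship .....
After op 4 (add_cursor(4)): buffer="ciwcq" (len 5), cursors c1@0 c3@0 c2@4 c4@4, authorship .....
After op 5 (insert('a')): buffer="aaciwcaaq" (len 9), cursors c1@2 c3@2 c2@8 c4@8, authorship 13....24.
After op 6 (delete): buffer="ciwcq" (len 5), cursors c1@0 c3@0 c2@4 c4@4, authorship .....
After op 7 (insert('c')): buffer="ccciwcccq" (len 9), cursors c1@2 c3@2 c2@8 c4@8, authorship 13....24.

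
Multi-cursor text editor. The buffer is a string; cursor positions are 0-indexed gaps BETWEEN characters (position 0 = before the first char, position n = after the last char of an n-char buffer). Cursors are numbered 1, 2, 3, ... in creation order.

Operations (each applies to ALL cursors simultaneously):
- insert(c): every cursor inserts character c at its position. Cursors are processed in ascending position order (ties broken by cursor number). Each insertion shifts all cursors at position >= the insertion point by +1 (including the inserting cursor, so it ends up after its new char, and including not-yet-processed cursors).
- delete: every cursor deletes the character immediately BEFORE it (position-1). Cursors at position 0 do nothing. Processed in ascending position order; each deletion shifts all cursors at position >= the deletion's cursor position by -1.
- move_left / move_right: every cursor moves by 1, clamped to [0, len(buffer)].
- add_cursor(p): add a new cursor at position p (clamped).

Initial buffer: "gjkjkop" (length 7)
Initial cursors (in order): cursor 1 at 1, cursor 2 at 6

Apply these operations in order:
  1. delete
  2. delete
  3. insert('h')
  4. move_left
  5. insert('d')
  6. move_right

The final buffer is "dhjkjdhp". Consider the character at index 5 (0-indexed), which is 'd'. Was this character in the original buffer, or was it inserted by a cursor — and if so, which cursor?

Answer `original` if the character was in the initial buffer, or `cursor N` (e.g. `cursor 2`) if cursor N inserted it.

After op 1 (delete): buffer="jkjkp" (len 5), cursors c1@0 c2@4, authorship .....
After op 2 (delete): buffer="jkjp" (len 4), cursors c1@0 c2@3, authorship ....
After op 3 (insert('h')): buffer="hjkjhp" (len 6), cursors c1@1 c2@5, authorship 1...2.
After op 4 (move_left): buffer="hjkjhp" (len 6), cursors c1@0 c2@4, authorship 1...2.
After op 5 (insert('d')): buffer="dhjkjdhp" (len 8), cursors c1@1 c2@6, authorship 11...22.
After op 6 (move_right): buffer="dhjkjdhp" (len 8), cursors c1@2 c2@7, authorship 11...22.
Authorship (.=original, N=cursor N): 1 1 . . . 2 2 .
Index 5: author = 2

Answer: cursor 2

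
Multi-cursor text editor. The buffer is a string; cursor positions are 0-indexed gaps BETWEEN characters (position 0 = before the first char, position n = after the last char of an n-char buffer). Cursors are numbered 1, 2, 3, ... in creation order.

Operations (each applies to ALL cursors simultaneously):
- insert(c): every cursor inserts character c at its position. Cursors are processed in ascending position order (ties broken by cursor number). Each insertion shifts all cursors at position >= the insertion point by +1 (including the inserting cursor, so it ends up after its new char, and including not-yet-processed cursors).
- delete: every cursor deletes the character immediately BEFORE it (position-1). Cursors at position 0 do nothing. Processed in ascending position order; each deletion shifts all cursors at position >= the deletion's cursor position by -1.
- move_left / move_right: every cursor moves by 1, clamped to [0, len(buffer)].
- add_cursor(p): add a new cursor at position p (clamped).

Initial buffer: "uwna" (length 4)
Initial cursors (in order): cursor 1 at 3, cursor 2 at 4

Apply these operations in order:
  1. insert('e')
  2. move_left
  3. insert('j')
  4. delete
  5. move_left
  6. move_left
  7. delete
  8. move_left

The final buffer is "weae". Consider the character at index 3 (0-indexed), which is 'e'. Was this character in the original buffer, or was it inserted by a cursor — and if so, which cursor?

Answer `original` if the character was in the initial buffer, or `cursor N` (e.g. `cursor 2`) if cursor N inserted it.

Answer: cursor 2

Derivation:
After op 1 (insert('e')): buffer="uwneae" (len 6), cursors c1@4 c2@6, authorship ...1.2
After op 2 (move_left): buffer="uwneae" (len 6), cursors c1@3 c2@5, authorship ...1.2
After op 3 (insert('j')): buffer="uwnjeaje" (len 8), cursors c1@4 c2@7, authorship ...11.22
After op 4 (delete): buffer="uwneae" (len 6), cursors c1@3 c2@5, authorship ...1.2
After op 5 (move_left): buffer="uwneae" (len 6), cursors c1@2 c2@4, authorship ...1.2
After op 6 (move_left): buffer="uwneae" (len 6), cursors c1@1 c2@3, authorship ...1.2
After op 7 (delete): buffer="weae" (len 4), cursors c1@0 c2@1, authorship .1.2
After op 8 (move_left): buffer="weae" (len 4), cursors c1@0 c2@0, authorship .1.2
Authorship (.=original, N=cursor N): . 1 . 2
Index 3: author = 2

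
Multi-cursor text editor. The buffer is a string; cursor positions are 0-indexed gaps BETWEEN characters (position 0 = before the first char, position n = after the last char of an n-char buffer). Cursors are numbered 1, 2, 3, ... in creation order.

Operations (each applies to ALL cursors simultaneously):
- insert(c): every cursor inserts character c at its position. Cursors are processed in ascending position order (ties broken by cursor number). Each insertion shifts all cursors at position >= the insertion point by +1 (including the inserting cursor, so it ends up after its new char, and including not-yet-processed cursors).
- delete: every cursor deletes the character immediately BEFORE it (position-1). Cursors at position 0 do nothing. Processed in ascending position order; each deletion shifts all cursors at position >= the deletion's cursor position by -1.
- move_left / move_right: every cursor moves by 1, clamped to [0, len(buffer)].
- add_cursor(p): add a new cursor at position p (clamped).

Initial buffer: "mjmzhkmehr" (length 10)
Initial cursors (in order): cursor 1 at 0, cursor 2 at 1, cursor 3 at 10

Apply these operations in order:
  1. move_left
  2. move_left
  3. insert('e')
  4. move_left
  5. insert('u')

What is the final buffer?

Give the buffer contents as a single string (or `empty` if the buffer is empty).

After op 1 (move_left): buffer="mjmzhkmehr" (len 10), cursors c1@0 c2@0 c3@9, authorship ..........
After op 2 (move_left): buffer="mjmzhkmehr" (len 10), cursors c1@0 c2@0 c3@8, authorship ..........
After op 3 (insert('e')): buffer="eemjmzhkmeehr" (len 13), cursors c1@2 c2@2 c3@11, authorship 12........3..
After op 4 (move_left): buffer="eemjmzhkmeehr" (len 13), cursors c1@1 c2@1 c3@10, authorship 12........3..
After op 5 (insert('u')): buffer="euuemjmzhkmeuehr" (len 16), cursors c1@3 c2@3 c3@13, authorship 1122........33..

Answer: euuemjmzhkmeuehr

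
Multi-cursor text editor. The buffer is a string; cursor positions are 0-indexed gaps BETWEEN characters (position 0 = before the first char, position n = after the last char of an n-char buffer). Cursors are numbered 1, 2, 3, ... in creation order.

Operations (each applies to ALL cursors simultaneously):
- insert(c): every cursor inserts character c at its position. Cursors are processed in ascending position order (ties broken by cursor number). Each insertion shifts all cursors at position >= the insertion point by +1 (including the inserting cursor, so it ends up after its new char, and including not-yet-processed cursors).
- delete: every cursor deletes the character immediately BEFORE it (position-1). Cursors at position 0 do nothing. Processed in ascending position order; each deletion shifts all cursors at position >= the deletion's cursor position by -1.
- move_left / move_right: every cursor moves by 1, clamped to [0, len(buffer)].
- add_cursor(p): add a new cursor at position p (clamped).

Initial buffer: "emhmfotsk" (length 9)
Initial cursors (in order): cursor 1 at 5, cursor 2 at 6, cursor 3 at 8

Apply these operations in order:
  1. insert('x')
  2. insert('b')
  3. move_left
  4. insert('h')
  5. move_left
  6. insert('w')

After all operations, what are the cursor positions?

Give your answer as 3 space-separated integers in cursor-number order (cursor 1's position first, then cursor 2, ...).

After op 1 (insert('x')): buffer="emhmfxoxtsxk" (len 12), cursors c1@6 c2@8 c3@11, authorship .....1.2..3.
After op 2 (insert('b')): buffer="emhmfxboxbtsxbk" (len 15), cursors c1@7 c2@10 c3@14, authorship .....11.22..33.
After op 3 (move_left): buffer="emhmfxboxbtsxbk" (len 15), cursors c1@6 c2@9 c3@13, authorship .....11.22..33.
After op 4 (insert('h')): buffer="emhmfxhboxhbtsxhbk" (len 18), cursors c1@7 c2@11 c3@16, authorship .....111.222..333.
After op 5 (move_left): buffer="emhmfxhboxhbtsxhbk" (len 18), cursors c1@6 c2@10 c3@15, authorship .....111.222..333.
After op 6 (insert('w')): buffer="emhmfxwhboxwhbtsxwhbk" (len 21), cursors c1@7 c2@12 c3@18, authorship .....1111.2222..3333.

Answer: 7 12 18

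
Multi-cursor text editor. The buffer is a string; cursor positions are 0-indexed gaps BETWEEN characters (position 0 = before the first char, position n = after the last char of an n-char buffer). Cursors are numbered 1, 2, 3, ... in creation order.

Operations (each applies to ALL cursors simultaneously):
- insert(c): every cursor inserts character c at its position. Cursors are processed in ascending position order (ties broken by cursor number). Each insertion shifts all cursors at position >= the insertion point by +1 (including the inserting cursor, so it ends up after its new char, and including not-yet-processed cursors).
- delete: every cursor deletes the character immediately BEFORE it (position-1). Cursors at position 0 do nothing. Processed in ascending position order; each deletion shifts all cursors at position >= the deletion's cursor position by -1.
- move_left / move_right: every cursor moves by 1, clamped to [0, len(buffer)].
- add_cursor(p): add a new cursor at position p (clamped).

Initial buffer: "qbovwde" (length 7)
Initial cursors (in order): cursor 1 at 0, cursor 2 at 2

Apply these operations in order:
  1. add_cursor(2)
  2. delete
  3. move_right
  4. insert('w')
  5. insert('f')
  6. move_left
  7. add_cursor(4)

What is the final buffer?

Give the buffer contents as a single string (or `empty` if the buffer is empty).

Answer: owwwfffvwde

Derivation:
After op 1 (add_cursor(2)): buffer="qbovwde" (len 7), cursors c1@0 c2@2 c3@2, authorship .......
After op 2 (delete): buffer="ovwde" (len 5), cursors c1@0 c2@0 c3@0, authorship .....
After op 3 (move_right): buffer="ovwde" (len 5), cursors c1@1 c2@1 c3@1, authorship .....
After op 4 (insert('w')): buffer="owwwvwde" (len 8), cursors c1@4 c2@4 c3@4, authorship .123....
After op 5 (insert('f')): buffer="owwwfffvwde" (len 11), cursors c1@7 c2@7 c3@7, authorship .123123....
After op 6 (move_left): buffer="owwwfffvwde" (len 11), cursors c1@6 c2@6 c3@6, authorship .123123....
After op 7 (add_cursor(4)): buffer="owwwfffvwde" (len 11), cursors c4@4 c1@6 c2@6 c3@6, authorship .123123....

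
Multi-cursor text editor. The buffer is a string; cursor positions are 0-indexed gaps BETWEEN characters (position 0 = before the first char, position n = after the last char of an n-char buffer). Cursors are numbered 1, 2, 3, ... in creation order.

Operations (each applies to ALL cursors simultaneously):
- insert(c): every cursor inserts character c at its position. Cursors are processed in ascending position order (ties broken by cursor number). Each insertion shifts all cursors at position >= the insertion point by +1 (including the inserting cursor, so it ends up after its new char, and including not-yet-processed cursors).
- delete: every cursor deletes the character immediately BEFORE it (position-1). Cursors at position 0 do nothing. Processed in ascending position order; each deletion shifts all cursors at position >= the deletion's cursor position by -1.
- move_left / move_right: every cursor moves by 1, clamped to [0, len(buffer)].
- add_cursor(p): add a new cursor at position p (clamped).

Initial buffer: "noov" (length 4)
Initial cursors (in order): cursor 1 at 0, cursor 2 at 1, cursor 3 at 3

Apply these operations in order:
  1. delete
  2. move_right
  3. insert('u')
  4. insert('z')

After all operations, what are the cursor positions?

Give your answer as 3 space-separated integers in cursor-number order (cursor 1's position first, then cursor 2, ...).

Answer: 5 5 8

Derivation:
After op 1 (delete): buffer="ov" (len 2), cursors c1@0 c2@0 c3@1, authorship ..
After op 2 (move_right): buffer="ov" (len 2), cursors c1@1 c2@1 c3@2, authorship ..
After op 3 (insert('u')): buffer="ouuvu" (len 5), cursors c1@3 c2@3 c3@5, authorship .12.3
After op 4 (insert('z')): buffer="ouuzzvuz" (len 8), cursors c1@5 c2@5 c3@8, authorship .1212.33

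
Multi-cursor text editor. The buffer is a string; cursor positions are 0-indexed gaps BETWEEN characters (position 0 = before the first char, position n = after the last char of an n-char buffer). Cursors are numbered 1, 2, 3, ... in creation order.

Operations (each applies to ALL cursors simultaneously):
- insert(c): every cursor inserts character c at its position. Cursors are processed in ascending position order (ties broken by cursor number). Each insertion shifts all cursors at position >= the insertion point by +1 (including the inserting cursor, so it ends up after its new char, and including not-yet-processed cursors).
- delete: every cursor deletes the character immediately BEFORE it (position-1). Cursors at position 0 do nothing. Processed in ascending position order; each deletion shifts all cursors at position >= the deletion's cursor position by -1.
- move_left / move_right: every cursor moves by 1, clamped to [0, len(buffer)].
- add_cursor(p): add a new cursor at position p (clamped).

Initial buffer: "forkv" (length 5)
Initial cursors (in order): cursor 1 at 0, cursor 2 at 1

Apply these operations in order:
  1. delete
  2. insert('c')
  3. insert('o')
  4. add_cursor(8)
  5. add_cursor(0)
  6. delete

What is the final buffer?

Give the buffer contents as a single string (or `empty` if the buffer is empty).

After op 1 (delete): buffer="orkv" (len 4), cursors c1@0 c2@0, authorship ....
After op 2 (insert('c')): buffer="ccorkv" (len 6), cursors c1@2 c2@2, authorship 12....
After op 3 (insert('o')): buffer="ccooorkv" (len 8), cursors c1@4 c2@4, authorship 1212....
After op 4 (add_cursor(8)): buffer="ccooorkv" (len 8), cursors c1@4 c2@4 c3@8, authorship 1212....
After op 5 (add_cursor(0)): buffer="ccooorkv" (len 8), cursors c4@0 c1@4 c2@4 c3@8, authorship 1212....
After op 6 (delete): buffer="ccork" (len 5), cursors c4@0 c1@2 c2@2 c3@5, authorship 12...

Answer: ccork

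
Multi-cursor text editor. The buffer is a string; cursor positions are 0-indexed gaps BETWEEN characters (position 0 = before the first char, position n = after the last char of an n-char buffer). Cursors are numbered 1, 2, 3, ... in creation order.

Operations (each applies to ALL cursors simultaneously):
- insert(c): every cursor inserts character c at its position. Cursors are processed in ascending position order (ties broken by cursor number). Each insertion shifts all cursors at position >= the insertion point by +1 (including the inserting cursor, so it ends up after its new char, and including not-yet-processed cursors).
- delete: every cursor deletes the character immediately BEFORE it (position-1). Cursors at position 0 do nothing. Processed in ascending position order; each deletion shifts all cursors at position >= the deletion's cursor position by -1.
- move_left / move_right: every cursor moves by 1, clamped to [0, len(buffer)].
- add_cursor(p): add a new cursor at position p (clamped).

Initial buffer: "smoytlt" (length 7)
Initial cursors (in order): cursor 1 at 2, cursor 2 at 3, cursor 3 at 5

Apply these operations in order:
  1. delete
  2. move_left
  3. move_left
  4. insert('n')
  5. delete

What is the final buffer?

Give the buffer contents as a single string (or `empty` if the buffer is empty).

After op 1 (delete): buffer="sylt" (len 4), cursors c1@1 c2@1 c3@2, authorship ....
After op 2 (move_left): buffer="sylt" (len 4), cursors c1@0 c2@0 c3@1, authorship ....
After op 3 (move_left): buffer="sylt" (len 4), cursors c1@0 c2@0 c3@0, authorship ....
After op 4 (insert('n')): buffer="nnnsylt" (len 7), cursors c1@3 c2@3 c3@3, authorship 123....
After op 5 (delete): buffer="sylt" (len 4), cursors c1@0 c2@0 c3@0, authorship ....

Answer: sylt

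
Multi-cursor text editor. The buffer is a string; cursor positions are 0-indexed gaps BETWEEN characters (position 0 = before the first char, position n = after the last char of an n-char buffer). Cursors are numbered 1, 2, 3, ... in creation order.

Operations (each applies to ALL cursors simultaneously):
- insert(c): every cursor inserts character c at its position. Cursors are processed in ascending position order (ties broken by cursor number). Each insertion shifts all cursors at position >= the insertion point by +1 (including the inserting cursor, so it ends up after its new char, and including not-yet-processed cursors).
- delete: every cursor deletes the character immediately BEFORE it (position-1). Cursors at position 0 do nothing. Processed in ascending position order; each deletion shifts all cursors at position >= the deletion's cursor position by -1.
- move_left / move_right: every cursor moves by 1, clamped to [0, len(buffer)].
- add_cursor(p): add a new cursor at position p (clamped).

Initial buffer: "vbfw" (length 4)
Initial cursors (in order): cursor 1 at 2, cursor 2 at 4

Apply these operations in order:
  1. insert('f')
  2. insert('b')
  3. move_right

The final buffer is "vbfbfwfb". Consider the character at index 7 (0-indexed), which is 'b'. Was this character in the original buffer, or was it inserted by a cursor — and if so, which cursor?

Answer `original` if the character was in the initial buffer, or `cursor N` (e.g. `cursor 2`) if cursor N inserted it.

Answer: cursor 2

Derivation:
After op 1 (insert('f')): buffer="vbffwf" (len 6), cursors c1@3 c2@6, authorship ..1..2
After op 2 (insert('b')): buffer="vbfbfwfb" (len 8), cursors c1@4 c2@8, authorship ..11..22
After op 3 (move_right): buffer="vbfbfwfb" (len 8), cursors c1@5 c2@8, authorship ..11..22
Authorship (.=original, N=cursor N): . . 1 1 . . 2 2
Index 7: author = 2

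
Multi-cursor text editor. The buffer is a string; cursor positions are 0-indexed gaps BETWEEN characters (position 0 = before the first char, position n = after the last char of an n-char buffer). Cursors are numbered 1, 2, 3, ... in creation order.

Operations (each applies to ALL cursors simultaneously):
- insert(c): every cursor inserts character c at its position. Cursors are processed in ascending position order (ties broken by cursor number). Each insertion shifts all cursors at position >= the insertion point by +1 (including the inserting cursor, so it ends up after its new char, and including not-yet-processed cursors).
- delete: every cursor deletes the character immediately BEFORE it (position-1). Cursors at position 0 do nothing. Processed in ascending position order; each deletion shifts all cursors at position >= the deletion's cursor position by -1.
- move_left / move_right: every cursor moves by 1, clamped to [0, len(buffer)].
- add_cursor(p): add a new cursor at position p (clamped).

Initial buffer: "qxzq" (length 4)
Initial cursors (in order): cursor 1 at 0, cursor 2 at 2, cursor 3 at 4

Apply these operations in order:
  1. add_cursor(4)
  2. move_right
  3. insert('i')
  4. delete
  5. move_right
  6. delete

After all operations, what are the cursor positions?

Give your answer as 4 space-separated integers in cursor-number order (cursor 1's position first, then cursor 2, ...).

Answer: 0 0 0 0

Derivation:
After op 1 (add_cursor(4)): buffer="qxzq" (len 4), cursors c1@0 c2@2 c3@4 c4@4, authorship ....
After op 2 (move_right): buffer="qxzq" (len 4), cursors c1@1 c2@3 c3@4 c4@4, authorship ....
After op 3 (insert('i')): buffer="qixziqii" (len 8), cursors c1@2 c2@5 c3@8 c4@8, authorship .1..2.34
After op 4 (delete): buffer="qxzq" (len 4), cursors c1@1 c2@3 c3@4 c4@4, authorship ....
After op 5 (move_right): buffer="qxzq" (len 4), cursors c1@2 c2@4 c3@4 c4@4, authorship ....
After op 6 (delete): buffer="" (len 0), cursors c1@0 c2@0 c3@0 c4@0, authorship 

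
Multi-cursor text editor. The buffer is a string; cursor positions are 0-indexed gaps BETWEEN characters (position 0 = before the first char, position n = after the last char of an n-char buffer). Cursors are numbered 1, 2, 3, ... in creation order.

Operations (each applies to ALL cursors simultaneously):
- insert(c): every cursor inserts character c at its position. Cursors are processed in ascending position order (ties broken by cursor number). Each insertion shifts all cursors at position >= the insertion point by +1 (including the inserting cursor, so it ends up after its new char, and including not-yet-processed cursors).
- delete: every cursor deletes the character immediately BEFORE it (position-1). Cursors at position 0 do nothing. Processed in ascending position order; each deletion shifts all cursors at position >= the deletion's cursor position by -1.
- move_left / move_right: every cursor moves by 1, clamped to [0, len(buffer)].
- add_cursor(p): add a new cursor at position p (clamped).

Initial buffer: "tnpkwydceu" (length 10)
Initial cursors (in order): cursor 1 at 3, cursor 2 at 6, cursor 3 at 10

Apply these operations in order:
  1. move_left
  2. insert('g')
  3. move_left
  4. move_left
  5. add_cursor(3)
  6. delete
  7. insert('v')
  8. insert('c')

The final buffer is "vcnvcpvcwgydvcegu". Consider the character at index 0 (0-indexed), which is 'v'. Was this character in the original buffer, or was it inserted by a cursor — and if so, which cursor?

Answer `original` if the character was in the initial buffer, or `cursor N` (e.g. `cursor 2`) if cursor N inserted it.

Answer: cursor 1

Derivation:
After op 1 (move_left): buffer="tnpkwydceu" (len 10), cursors c1@2 c2@5 c3@9, authorship ..........
After op 2 (insert('g')): buffer="tngpkwgydcegu" (len 13), cursors c1@3 c2@7 c3@12, authorship ..1...2....3.
After op 3 (move_left): buffer="tngpkwgydcegu" (len 13), cursors c1@2 c2@6 c3@11, authorship ..1...2....3.
After op 4 (move_left): buffer="tngpkwgydcegu" (len 13), cursors c1@1 c2@5 c3@10, authorship ..1...2....3.
After op 5 (add_cursor(3)): buffer="tngpkwgydcegu" (len 13), cursors c1@1 c4@3 c2@5 c3@10, authorship ..1...2....3.
After op 6 (delete): buffer="npwgydegu" (len 9), cursors c1@0 c4@1 c2@2 c3@6, authorship ...2...3.
After op 7 (insert('v')): buffer="vnvpvwgydvegu" (len 13), cursors c1@1 c4@3 c2@5 c3@10, authorship 1.4.2.2..3.3.
After op 8 (insert('c')): buffer="vcnvcpvcwgydvcegu" (len 17), cursors c1@2 c4@5 c2@8 c3@14, authorship 11.44.22.2..33.3.
Authorship (.=original, N=cursor N): 1 1 . 4 4 . 2 2 . 2 . . 3 3 . 3 .
Index 0: author = 1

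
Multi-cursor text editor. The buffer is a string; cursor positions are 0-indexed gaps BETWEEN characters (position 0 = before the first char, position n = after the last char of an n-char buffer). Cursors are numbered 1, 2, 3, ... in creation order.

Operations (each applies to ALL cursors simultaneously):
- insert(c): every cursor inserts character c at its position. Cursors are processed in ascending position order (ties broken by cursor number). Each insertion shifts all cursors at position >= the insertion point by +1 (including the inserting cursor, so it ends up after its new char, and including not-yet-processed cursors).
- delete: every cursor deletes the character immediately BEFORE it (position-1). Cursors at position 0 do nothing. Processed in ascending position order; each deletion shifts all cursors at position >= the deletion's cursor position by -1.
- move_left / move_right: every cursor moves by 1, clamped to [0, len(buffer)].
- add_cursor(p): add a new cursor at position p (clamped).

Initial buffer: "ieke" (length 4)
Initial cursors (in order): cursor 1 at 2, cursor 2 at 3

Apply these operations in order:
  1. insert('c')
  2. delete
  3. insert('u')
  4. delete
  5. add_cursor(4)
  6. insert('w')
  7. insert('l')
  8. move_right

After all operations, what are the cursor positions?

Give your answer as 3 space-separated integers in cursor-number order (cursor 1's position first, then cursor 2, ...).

After op 1 (insert('c')): buffer="ieckce" (len 6), cursors c1@3 c2@5, authorship ..1.2.
After op 2 (delete): buffer="ieke" (len 4), cursors c1@2 c2@3, authorship ....
After op 3 (insert('u')): buffer="ieukue" (len 6), cursors c1@3 c2@5, authorship ..1.2.
After op 4 (delete): buffer="ieke" (len 4), cursors c1@2 c2@3, authorship ....
After op 5 (add_cursor(4)): buffer="ieke" (len 4), cursors c1@2 c2@3 c3@4, authorship ....
After op 6 (insert('w')): buffer="iewkwew" (len 7), cursors c1@3 c2@5 c3@7, authorship ..1.2.3
After op 7 (insert('l')): buffer="iewlkwlewl" (len 10), cursors c1@4 c2@7 c3@10, authorship ..11.22.33
After op 8 (move_right): buffer="iewlkwlewl" (len 10), cursors c1@5 c2@8 c3@10, authorship ..11.22.33

Answer: 5 8 10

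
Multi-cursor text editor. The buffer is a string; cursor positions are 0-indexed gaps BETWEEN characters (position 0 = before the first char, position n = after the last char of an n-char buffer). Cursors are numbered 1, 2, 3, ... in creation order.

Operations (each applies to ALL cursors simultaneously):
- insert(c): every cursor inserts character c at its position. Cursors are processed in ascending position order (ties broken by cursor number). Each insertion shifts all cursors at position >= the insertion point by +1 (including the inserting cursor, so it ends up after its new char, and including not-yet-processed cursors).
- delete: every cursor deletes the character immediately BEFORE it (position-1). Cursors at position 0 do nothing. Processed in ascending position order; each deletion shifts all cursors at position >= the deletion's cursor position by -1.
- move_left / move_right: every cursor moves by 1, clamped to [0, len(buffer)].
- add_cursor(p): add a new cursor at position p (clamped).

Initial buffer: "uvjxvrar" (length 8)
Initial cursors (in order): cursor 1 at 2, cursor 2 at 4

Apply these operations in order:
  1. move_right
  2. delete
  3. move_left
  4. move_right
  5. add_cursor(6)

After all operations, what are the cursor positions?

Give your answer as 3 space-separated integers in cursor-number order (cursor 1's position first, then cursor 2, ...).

After op 1 (move_right): buffer="uvjxvrar" (len 8), cursors c1@3 c2@5, authorship ........
After op 2 (delete): buffer="uvxrar" (len 6), cursors c1@2 c2@3, authorship ......
After op 3 (move_left): buffer="uvxrar" (len 6), cursors c1@1 c2@2, authorship ......
After op 4 (move_right): buffer="uvxrar" (len 6), cursors c1@2 c2@3, authorship ......
After op 5 (add_cursor(6)): buffer="uvxrar" (len 6), cursors c1@2 c2@3 c3@6, authorship ......

Answer: 2 3 6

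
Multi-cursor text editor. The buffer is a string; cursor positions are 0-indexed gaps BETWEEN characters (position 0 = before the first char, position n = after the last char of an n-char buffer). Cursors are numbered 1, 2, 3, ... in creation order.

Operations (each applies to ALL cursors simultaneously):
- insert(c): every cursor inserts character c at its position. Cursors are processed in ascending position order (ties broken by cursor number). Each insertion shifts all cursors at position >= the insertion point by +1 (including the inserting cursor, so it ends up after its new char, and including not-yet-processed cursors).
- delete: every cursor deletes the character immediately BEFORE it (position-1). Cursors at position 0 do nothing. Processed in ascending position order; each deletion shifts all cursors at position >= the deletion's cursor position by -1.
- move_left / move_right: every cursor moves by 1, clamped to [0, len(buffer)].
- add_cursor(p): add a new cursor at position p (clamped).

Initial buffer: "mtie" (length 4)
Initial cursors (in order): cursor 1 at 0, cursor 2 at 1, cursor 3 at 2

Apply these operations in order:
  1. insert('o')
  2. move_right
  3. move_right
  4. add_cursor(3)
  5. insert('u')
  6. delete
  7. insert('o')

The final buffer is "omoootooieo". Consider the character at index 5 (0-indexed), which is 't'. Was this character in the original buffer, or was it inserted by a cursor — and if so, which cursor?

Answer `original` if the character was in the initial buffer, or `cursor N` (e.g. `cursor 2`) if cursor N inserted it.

Answer: original

Derivation:
After op 1 (insert('o')): buffer="omotoie" (len 7), cursors c1@1 c2@3 c3@5, authorship 1.2.3..
After op 2 (move_right): buffer="omotoie" (len 7), cursors c1@2 c2@4 c3@6, authorship 1.2.3..
After op 3 (move_right): buffer="omotoie" (len 7), cursors c1@3 c2@5 c3@7, authorship 1.2.3..
After op 4 (add_cursor(3)): buffer="omotoie" (len 7), cursors c1@3 c4@3 c2@5 c3@7, authorship 1.2.3..
After op 5 (insert('u')): buffer="omouutouieu" (len 11), cursors c1@5 c4@5 c2@8 c3@11, authorship 1.214.32..3
After op 6 (delete): buffer="omotoie" (len 7), cursors c1@3 c4@3 c2@5 c3@7, authorship 1.2.3..
After op 7 (insert('o')): buffer="omoootooieo" (len 11), cursors c1@5 c4@5 c2@8 c3@11, authorship 1.214.32..3
Authorship (.=original, N=cursor N): 1 . 2 1 4 . 3 2 . . 3
Index 5: author = original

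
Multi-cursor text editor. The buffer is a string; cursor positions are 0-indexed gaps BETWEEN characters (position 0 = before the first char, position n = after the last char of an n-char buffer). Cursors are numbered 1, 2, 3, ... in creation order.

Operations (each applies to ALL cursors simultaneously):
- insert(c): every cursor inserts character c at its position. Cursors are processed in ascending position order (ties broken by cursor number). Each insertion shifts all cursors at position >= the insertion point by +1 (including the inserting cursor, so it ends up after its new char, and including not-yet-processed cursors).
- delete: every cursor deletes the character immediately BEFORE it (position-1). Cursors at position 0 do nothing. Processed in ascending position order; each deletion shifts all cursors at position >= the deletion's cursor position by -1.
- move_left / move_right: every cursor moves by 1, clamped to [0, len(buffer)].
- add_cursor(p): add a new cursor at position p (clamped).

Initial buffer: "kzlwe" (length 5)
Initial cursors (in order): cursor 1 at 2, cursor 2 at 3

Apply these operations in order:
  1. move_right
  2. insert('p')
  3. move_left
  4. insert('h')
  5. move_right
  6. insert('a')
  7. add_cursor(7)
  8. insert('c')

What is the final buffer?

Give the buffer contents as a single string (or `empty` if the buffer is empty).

Answer: kzlhpacwchpace

Derivation:
After op 1 (move_right): buffer="kzlwe" (len 5), cursors c1@3 c2@4, authorship .....
After op 2 (insert('p')): buffer="kzlpwpe" (len 7), cursors c1@4 c2@6, authorship ...1.2.
After op 3 (move_left): buffer="kzlpwpe" (len 7), cursors c1@3 c2@5, authorship ...1.2.
After op 4 (insert('h')): buffer="kzlhpwhpe" (len 9), cursors c1@4 c2@7, authorship ...11.22.
After op 5 (move_right): buffer="kzlhpwhpe" (len 9), cursors c1@5 c2@8, authorship ...11.22.
After op 6 (insert('a')): buffer="kzlhpawhpae" (len 11), cursors c1@6 c2@10, authorship ...111.222.
After op 7 (add_cursor(7)): buffer="kzlhpawhpae" (len 11), cursors c1@6 c3@7 c2@10, authorship ...111.222.
After op 8 (insert('c')): buffer="kzlhpacwchpace" (len 14), cursors c1@7 c3@9 c2@13, authorship ...1111.32222.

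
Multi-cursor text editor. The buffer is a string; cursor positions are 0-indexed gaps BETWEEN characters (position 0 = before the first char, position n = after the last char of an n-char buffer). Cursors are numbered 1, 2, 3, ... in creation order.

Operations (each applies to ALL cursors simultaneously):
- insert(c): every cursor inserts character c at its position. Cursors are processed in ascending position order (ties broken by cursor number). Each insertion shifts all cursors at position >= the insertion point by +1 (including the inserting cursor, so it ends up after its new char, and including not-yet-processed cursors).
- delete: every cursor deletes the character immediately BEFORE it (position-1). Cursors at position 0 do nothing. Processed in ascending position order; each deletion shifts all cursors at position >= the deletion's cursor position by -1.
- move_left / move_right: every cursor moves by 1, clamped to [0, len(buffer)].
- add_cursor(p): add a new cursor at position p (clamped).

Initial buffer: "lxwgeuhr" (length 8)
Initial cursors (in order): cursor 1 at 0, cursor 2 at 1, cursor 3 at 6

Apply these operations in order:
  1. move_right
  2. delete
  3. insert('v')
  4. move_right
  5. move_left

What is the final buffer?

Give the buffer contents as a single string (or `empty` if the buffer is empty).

Answer: vvwgeuvr

Derivation:
After op 1 (move_right): buffer="lxwgeuhr" (len 8), cursors c1@1 c2@2 c3@7, authorship ........
After op 2 (delete): buffer="wgeur" (len 5), cursors c1@0 c2@0 c3@4, authorship .....
After op 3 (insert('v')): buffer="vvwgeuvr" (len 8), cursors c1@2 c2@2 c3@7, authorship 12....3.
After op 4 (move_right): buffer="vvwgeuvr" (len 8), cursors c1@3 c2@3 c3@8, authorship 12....3.
After op 5 (move_left): buffer="vvwgeuvr" (len 8), cursors c1@2 c2@2 c3@7, authorship 12....3.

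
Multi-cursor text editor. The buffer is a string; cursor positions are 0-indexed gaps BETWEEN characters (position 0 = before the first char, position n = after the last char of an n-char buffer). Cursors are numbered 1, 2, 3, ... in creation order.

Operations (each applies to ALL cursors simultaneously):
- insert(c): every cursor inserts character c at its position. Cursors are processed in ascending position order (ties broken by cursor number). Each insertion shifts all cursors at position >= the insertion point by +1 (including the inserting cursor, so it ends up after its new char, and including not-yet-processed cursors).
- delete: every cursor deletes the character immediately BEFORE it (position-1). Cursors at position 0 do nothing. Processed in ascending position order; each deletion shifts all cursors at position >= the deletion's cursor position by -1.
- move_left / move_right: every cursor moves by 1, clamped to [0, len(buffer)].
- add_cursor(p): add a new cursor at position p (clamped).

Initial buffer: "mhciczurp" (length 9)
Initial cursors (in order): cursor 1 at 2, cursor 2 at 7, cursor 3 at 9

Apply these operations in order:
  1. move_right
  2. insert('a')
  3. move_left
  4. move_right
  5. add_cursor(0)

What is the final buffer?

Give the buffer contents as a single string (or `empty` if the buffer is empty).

Answer: mhcaiczurapa

Derivation:
After op 1 (move_right): buffer="mhciczurp" (len 9), cursors c1@3 c2@8 c3@9, authorship .........
After op 2 (insert('a')): buffer="mhcaiczurapa" (len 12), cursors c1@4 c2@10 c3@12, authorship ...1.....2.3
After op 3 (move_left): buffer="mhcaiczurapa" (len 12), cursors c1@3 c2@9 c3@11, authorship ...1.....2.3
After op 4 (move_right): buffer="mhcaiczurapa" (len 12), cursors c1@4 c2@10 c3@12, authorship ...1.....2.3
After op 5 (add_cursor(0)): buffer="mhcaiczurapa" (len 12), cursors c4@0 c1@4 c2@10 c3@12, authorship ...1.....2.3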